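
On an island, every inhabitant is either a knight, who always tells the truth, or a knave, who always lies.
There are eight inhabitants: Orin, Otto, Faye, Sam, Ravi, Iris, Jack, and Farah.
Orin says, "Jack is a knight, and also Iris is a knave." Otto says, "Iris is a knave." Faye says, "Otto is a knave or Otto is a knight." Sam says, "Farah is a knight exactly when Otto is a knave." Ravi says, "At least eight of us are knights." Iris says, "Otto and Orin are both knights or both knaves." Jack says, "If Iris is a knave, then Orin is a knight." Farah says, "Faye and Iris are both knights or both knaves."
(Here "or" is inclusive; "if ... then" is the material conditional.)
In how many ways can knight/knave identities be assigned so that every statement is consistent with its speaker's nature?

2

Consistent assignments:
  Orin=knave, Otto=knight, Faye=knight, Sam=knight, Ravi=knave, Iris=knave, Jack=knave, Farah=knave
  Orin=knave, Otto=knave, Faye=knight, Sam=knight, Ravi=knave, Iris=knight, Jack=knight, Farah=knight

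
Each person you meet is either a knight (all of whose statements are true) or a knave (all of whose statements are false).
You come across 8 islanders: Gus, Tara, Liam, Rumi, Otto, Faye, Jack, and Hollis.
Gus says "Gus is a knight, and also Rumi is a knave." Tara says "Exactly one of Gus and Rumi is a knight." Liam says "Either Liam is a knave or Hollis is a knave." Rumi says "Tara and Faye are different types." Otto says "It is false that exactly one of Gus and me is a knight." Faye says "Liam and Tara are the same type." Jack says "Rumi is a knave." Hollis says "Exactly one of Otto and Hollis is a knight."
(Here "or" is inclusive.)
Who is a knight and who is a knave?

Gus is a knight, so "Gus is a knight, and also Rumi is a knave" must be True — and it is.
Tara is a knight, so "exactly one of Gus and Rumi is a knight" must be True — and it is.
Liam is a knight, so "either Liam is a knave or Hollis is a knave" must be True — and it is.
Rumi (knave): "Tara and Faye are different types" — false. ✓
As a knave, Otto's statement "it is false that exactly one of Gus and me is a knight" should be false; it is.
Faye is a knight, and the claim "Liam and Tara are the same type" is indeed True.
Jack (knight): "Rumi is a knave" — True. ✓
Hollis is a knave, so "exactly one of Otto and Hollis is a knight" must be false — and it is.

Gus is a knight, Tara is a knight, Liam is a knight, Rumi is a knave, Otto is a knave, Faye is a knight, Jack is a knight, and Hollis is a knave.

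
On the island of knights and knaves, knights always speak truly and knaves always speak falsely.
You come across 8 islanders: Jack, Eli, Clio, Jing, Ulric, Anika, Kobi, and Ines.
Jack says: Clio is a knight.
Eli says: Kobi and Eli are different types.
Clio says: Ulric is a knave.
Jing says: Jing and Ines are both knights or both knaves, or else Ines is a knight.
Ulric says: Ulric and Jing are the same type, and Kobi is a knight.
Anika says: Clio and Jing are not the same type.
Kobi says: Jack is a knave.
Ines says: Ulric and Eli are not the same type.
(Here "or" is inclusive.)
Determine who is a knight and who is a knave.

Jack is a knight, Eli is a knight, Clio is a knight, Jing is a knight, Ulric is a knave, Anika is a knave, Kobi is a knave, and Ines is a knight.

Jack is a knight, so "Clio is a knight" must be true — and it is.
Eli is a knight, so "Kobi and Eli are different types" must be true — and it is.
Clio is a knight; "Ulric is a knave" is true, as required.
Jing is a knight, and the claim "Jing and Ines are both knights or both knaves, or else Ines is a knight" is indeed true.
As a knave, Ulric's statement "Ulric and Jing are the same type, and Kobi is a knight" should be false; it is.
Anika is a knave; "Clio and Jing are not the same type" is false, as required.
Kobi (knave): "Jack is a knave" — false. ✓
Since Ines is a knight, "Ulric and Eli are not the same type" needs to be true, which holds.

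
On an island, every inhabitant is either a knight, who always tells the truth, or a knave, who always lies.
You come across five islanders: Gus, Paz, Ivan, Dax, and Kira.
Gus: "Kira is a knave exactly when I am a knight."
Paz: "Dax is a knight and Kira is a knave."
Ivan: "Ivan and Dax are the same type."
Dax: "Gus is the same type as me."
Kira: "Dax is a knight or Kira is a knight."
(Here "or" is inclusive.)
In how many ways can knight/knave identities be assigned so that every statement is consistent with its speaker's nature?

0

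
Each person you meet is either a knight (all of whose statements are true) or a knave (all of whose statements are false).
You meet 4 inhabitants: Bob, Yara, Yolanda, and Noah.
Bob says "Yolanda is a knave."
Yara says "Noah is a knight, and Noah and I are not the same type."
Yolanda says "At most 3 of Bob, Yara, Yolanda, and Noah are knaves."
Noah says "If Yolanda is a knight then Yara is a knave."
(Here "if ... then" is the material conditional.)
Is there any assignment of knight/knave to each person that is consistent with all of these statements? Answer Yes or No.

No

Checking all 16 assignments, each has at least one speaker whose statement's truth value contradicts their type.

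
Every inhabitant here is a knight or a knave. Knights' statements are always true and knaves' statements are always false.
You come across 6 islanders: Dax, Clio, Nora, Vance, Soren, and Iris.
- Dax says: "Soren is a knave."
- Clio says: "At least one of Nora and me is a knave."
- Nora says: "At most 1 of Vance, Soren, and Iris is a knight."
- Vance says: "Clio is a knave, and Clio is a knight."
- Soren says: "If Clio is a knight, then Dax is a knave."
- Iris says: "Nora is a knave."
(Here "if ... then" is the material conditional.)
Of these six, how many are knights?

The unique consistent assignment is Dax=knave, Clio=knight, Nora=knave, Vance=knave, Soren=knight, Iris=knight.
That has 3 knights.

3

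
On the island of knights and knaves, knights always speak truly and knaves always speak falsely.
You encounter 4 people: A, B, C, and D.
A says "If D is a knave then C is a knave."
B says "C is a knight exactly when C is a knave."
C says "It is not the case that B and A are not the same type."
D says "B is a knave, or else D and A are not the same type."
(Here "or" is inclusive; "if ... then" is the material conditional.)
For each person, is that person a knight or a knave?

A is a knight, B is a knave, C is a knave, and D is a knight.

Since A is a knight, "if D is a knave then C is a knave" needs to be True, which holds.
B is a knave; "C is a knight exactly when C is a knave" is false, as required.
C is a knave, so "it is not the case that B and A are not the same type" must be false — and it is.
Since D is a knight, "B is a knave, or else D and A are not the same type" needs to be True, which holds.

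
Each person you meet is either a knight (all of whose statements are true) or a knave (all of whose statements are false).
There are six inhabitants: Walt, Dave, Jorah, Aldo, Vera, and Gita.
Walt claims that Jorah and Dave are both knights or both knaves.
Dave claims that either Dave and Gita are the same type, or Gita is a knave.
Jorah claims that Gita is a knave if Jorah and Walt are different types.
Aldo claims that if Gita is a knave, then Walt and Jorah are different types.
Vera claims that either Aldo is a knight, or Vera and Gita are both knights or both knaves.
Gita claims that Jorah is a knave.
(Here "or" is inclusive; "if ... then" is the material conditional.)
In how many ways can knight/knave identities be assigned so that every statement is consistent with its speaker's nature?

Consistent assignments:
  Walt=knight, Dave=knave, Jorah=knave, Aldo=knight, Vera=knight, Gita=knight

1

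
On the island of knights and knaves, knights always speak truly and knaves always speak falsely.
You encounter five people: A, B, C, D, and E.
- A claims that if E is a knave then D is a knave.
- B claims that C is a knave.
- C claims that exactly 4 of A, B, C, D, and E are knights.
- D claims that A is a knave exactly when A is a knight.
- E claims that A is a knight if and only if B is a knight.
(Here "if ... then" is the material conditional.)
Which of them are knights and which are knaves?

A is a knight, B is a knight, C is a knave, D is a knave, and E is a knight.

A is a knight; "if E is a knave then D is a knave" is True, as required.
B is a knight, and the claim "C is a knave" is indeed True.
C is a knave; "exactly 4 of A, B, C, D, and E are knights" is False, as required.
D is a knave, so "A is a knave exactly when A is a knight" must be False — and it is.
E (knight): "A is a knight if and only if B is a knight" — True. ✓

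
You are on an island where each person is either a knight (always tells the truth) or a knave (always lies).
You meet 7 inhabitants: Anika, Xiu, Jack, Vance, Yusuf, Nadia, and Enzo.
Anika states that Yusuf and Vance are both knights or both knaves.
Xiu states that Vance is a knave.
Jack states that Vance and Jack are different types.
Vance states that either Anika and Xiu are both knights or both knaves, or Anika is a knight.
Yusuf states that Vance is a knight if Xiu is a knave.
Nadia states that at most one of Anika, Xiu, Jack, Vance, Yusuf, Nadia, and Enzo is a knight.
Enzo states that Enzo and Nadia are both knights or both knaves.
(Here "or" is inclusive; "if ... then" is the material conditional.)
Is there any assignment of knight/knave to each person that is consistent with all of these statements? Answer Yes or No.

No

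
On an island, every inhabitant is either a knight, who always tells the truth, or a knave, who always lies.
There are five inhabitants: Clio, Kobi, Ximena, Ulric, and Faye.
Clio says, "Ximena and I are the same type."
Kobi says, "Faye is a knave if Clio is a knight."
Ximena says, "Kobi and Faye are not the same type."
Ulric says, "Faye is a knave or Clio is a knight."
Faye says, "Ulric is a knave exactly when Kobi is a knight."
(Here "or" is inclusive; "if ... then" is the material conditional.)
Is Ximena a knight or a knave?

Ximena is a knight.

Consistent assignments: {Clio=knight, Kobi=knight, Ximena=knight, Ulric=knight, Faye=knave}; {Clio=knight, Kobi=knave, Ximena=knight, Ulric=knight, Faye=knight}; {Clio=knave, Kobi=knight, Ximena=knight, Ulric=knight, Faye=knave}
In every consistent assignment, Ximena is a knight.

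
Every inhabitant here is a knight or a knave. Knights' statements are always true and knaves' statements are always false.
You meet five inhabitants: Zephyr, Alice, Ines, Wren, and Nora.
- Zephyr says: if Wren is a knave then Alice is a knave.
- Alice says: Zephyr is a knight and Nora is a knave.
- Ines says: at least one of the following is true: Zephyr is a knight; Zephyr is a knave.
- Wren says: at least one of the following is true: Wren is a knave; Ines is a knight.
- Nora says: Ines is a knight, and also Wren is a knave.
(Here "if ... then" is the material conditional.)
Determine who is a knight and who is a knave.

Zephyr is a knight; "if Wren is a knave then Alice is a knave" is True, as required.
Alice is a knight; "Zephyr is a knight and Nora is a knave" is True, as required.
Ines (knight): "at least one of the following is true: Zephyr is a knight; Zephyr is a knave" — True. ✓
Since Wren is a knight, "at least one of the following is true: Wren is a knave; Ines is a knight" needs to be True, which holds.
Since Nora is a knave, "Ines is a knight, and also Wren is a knave" needs to be False, which holds.

Zephyr is a knight, Alice is a knight, Ines is a knight, Wren is a knight, and Nora is a knave.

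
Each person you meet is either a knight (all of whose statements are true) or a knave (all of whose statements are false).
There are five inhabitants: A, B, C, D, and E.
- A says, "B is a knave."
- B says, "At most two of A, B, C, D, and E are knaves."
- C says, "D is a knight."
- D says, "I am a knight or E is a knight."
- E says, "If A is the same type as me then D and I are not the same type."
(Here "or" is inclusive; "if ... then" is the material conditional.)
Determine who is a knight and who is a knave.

A is a knave, and the claim "B is a knave" is indeed false.
B is a knight; "at most two of A, B, C, D, and E are knaves" is true, as required.
C is a knight, and the claim "D is a knight" is indeed true.
D is a knight, and the claim "I am a knight or E is a knight" is indeed true.
E (knight): "if A is the same type as me then D and I are not the same type" — true. ✓

Knights: B, C, D, and E. Knaves: A.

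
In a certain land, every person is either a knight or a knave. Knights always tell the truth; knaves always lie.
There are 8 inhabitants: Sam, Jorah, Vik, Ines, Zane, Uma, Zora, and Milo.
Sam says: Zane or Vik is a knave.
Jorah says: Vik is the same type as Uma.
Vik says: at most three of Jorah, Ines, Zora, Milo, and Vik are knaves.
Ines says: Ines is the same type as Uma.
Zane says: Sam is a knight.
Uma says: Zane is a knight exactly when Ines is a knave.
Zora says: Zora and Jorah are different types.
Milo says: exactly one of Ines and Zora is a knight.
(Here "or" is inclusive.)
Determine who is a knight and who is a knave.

As a knight, Sam's statement "Zane or Vik is a knave" should be True; it is.
Jorah is a knave; "Vik is the same type as Uma" is False, as required.
As a knave, Vik's statement "at most three of Jorah, Ines, Zora, Milo, and Vik are knaves" should be False; it is.
As a knave, Ines's statement "Ines is the same type as Uma" should be False; it is.
Zane is a knight, and the claim "Sam is a knight" is indeed True.
Uma is a knight, and the claim "Zane is a knight exactly when Ines is a knave" is indeed True.
Zora is a knave; "Zora and Jorah are different types" is False, as required.
Milo is a knave, so "exactly one of Ines and Zora is a knight" must be False — and it is.

Sam is a knight, Jorah is a knave, Vik is a knave, Ines is a knave, Zane is a knight, Uma is a knight, Zora is a knave, and Milo is a knave.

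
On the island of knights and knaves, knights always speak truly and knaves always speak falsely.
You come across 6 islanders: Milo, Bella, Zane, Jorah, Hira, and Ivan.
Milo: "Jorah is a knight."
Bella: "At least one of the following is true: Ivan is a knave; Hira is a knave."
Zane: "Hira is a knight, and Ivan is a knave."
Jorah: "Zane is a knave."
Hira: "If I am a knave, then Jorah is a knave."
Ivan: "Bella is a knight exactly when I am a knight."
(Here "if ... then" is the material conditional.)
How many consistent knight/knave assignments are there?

3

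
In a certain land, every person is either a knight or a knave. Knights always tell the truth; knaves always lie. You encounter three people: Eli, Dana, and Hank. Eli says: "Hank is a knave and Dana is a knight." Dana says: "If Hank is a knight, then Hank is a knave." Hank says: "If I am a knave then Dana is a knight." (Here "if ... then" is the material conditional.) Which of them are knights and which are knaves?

Eli is a knave, Dana is a knave, and Hank is a knight.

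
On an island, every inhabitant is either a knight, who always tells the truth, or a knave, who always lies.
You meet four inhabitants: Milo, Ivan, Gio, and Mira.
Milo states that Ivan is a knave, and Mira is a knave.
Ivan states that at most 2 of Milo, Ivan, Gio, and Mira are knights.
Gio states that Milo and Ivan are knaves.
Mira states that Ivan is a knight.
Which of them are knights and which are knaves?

Milo is a knave, Ivan is a knight, Gio is a knave, and Mira is a knight.

Milo is a knave, and the claim "Ivan is a knave, and Mira is a knave" is indeed False.
Ivan (knight): "at most 2 of Milo, Ivan, Gio, and Mira are knights" — true. ✓
Gio (knave): "Milo and Ivan are knaves" — False. ✓
Mira is a knight, and the claim "Ivan is a knight" is indeed true.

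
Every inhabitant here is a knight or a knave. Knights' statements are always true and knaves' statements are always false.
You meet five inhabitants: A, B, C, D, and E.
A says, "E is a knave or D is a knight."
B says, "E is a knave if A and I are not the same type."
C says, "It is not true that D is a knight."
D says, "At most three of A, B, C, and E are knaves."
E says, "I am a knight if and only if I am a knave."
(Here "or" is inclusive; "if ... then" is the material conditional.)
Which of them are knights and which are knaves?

A is a knight, B is a knight, C is a knave, D is a knight, and E is a knave.

A (knight): "E is a knave or D is a knight" — true. ✓
Since B is a knight, "E is a knave if A and I are not the same type" needs to be true, which holds.
Since C is a knave, "it is not true that D is a knight" needs to be false, which holds.
D is a knight; "at most three of A, B, C, and E are knaves" is true, as required.
E is a knave; "I am a knight if and only if I am a knave" is false, as required.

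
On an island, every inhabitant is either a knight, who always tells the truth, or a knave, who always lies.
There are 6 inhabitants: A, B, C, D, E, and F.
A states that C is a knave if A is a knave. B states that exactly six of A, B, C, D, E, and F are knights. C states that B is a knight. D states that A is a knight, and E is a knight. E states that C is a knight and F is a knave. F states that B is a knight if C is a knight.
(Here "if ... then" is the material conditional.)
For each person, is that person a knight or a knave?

A is a knight, B is a knave, C is a knave, D is a knave, E is a knave, and F is a knight.

Since A is a knight, "C is a knave if A is a knave" needs to be true, which holds.
As a knave, B's statement "exactly six of A, B, C, D, E, and F are knights" should be false; it is.
C (knave): "B is a knight" — false. ✓
D is a knave; "A is a knight, and E is a knight" is false, as required.
Since E is a knave, "C is a knight and F is a knave" needs to be false, which holds.
As a knight, F's statement "B is a knight if C is a knight" should be true; it is.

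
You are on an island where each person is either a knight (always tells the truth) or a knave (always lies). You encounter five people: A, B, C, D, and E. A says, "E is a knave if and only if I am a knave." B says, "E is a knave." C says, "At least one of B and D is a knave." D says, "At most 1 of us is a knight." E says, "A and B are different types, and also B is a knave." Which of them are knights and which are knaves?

A is a knight, and the claim "E is a knave if and only if I am a knave" is indeed true.
Since B is a knave, "E is a knave" needs to be False, which holds.
C is a knight, and the claim "at least one of B and D is a knave" is indeed true.
D is a knave, so "at most 1 of us is a knight" must be False — and it is.
E is a knight, and the claim "A and B are different types, and also B is a knave" is indeed true.

A is a knight, B is a knave, C is a knight, D is a knave, and E is a knight.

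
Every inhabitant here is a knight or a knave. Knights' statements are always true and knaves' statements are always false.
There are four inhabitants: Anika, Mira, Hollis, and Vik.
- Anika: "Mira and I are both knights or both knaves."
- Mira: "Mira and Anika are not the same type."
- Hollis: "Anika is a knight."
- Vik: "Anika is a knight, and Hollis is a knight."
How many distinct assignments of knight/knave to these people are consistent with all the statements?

1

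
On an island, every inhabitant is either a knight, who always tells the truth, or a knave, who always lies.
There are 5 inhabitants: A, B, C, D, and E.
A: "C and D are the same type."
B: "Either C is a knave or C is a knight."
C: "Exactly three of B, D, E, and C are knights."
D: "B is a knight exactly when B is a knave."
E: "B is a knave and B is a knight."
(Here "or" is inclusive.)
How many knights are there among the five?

The unique consistent assignment is A=knight, B=knight, C=knave, D=knave, E=knave.
That has 2 knights.

2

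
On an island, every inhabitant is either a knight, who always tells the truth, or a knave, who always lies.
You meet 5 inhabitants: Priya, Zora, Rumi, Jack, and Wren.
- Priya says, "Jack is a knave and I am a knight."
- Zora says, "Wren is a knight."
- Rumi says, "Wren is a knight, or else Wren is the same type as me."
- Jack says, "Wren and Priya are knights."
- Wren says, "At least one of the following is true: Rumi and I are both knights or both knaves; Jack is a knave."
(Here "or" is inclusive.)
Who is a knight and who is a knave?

Priya is a knave, Zora is a knight, Rumi is a knight, Jack is a knave, and Wren is a knight.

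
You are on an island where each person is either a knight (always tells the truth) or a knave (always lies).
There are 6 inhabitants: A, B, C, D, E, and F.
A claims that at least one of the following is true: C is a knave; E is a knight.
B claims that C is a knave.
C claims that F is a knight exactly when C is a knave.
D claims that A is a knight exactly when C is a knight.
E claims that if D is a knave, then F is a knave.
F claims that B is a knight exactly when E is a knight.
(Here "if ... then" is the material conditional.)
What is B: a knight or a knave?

B is a knave.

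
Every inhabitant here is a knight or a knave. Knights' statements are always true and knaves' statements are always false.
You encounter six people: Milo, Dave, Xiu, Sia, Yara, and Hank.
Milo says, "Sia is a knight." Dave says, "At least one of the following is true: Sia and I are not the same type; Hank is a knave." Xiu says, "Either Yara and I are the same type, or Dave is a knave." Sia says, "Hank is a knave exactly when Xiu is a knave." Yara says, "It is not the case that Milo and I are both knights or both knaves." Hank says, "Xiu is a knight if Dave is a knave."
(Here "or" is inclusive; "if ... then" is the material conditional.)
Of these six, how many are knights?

3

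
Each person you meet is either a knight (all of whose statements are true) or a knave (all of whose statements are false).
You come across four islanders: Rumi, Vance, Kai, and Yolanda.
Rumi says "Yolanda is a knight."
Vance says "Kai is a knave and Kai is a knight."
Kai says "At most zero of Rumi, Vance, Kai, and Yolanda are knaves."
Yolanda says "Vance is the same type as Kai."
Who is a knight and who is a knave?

Suppose Rumi is a knave. Then Rumi's statement "Yolanda is a knight" would have to be false. Checking the 8 ways to assign the others, none is consistent with every speaker.
(For instance, with Vance=knave, Kai=knave, Yolanda=knight, Rumi's claim "Yolanda is a knight" comes out true where it would need to be false.)
So Rumi must be a knight, making "Yolanda is a knight" true. Taking Rumi=knight, Vance=knave, Kai=knave, Yolanda=knight, each remaining statement checks out:
  Vance (knave): "Kai is a knave and Kai is a knight" — false. ✓
  Kai (knave): "at most zero of Rumi, Vance, Kai, and Yolanda are knaves" — false. ✓
  Yolanda (knight): "Vance is the same type as Kai" — true. ✓
This is the unique consistent assignment.

Rumi is a knight, Vance is a knave, Kai is a knave, and Yolanda is a knight.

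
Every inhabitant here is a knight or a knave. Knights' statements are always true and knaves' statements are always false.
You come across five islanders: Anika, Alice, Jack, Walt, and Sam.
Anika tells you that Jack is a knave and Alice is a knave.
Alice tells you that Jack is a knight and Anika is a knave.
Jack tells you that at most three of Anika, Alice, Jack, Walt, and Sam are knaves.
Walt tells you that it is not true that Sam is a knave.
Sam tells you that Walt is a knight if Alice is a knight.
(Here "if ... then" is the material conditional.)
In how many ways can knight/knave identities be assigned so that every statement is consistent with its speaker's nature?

2

Consistent assignments:
  Anika=knave, Alice=knight, Jack=knight, Walt=knight, Sam=knight
  Anika=knave, Alice=knight, Jack=knight, Walt=knave, Sam=knave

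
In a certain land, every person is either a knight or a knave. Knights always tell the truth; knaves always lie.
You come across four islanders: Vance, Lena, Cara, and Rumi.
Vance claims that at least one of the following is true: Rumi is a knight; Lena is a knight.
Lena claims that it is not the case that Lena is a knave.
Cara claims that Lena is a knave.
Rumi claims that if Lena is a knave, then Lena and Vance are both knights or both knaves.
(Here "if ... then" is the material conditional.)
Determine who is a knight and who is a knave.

Knights: Vance, Lena, and Rumi. Knaves: Cara.

Since Vance is a knight, "at least one of the following is true: Rumi is a knight; Lena is a knight" needs to be true, which holds.
Since Lena is a knight, "it is not the case that Lena is a knave" needs to be true, which holds.
Cara is a knave; "Lena is a knave" is False, as required.
Rumi is a knight, and the claim "if Lena is a knave, then Lena and Vance are both knights or both knaves" is indeed true.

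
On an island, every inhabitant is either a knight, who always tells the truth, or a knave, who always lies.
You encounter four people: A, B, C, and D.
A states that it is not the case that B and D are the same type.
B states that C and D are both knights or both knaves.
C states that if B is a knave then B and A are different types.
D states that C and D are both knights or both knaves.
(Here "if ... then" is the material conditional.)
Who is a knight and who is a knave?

As a knave, A's statement "it is not the case that B and D are the same type" should be False; it is.
Since B is a knight, "C and D are both knights or both knaves" needs to be True, which holds.
C is a knight, and the claim "if B is a knave then B and A are different types" is indeed True.
D is a knight, so "C and D are both knights or both knaves" must be True — and it is.

A is a knave, B is a knight, C is a knight, and D is a knight.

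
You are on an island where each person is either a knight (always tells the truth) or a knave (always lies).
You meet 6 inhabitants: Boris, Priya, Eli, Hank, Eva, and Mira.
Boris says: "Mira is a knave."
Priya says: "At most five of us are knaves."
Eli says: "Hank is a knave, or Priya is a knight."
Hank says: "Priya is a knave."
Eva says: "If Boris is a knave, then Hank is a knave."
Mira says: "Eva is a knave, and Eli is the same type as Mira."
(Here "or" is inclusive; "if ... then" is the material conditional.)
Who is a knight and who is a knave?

Knights: Boris, Priya, Eli, and Eva. Knaves: Hank and Mira.

Boris is a knight; "Mira is a knave" is True, as required.
Priya is a knight, and the claim "at most five of us are knaves" is indeed True.
As a knight, Eli's statement "Hank is a knave, or Priya is a knight" should be True; it is.
Since Hank is a knave, "Priya is a knave" needs to be False, which holds.
Since Eva is a knight, "if Boris is a knave, then Hank is a knave" needs to be True, which holds.
As a knave, Mira's statement "Eva is a knave, and Eli is the same type as Mira" should be False; it is.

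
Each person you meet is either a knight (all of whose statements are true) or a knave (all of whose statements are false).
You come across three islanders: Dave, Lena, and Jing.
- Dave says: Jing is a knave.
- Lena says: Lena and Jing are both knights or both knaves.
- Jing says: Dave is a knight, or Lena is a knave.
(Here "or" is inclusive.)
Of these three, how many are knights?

The unique consistent assignment is Dave=knave, Lena=knave, Jing=knight.
That has 1 knight.

1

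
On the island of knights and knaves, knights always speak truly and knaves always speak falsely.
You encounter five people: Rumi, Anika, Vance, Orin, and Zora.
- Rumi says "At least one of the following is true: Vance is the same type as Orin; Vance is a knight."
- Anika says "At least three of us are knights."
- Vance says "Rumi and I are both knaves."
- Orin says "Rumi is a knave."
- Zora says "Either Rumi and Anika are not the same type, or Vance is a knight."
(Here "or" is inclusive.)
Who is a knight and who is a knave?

Suppose Rumi is a knave. Then Rumi's statement "at least one of the following is true: Vance is the same type as Orin; Vance is a knight" would have to be false. Checking the 16 ways to assign the others, none is consistent with every speaker.
(For instance, with Anika=knave, Vance=knave, Orin=knave, Zora=knight, Rumi's claim "at least one of the following is true: Vance is the same type as Orin; Vance is a knight" comes out true where it would need to be false.)
So Rumi must be a knight, making "at least one of the following is true: Vance is the same type as Orin; Vance is a knight" true. Taking Rumi=knight, Anika=knave, Vance=knave, Orin=knave, Zora=knight, each remaining statement checks out:
  Anika (knave): "at least three of us are knights" — false. ✓
  Vance (knave): "Rumi and I are both knaves" — false. ✓
  Orin (knave): "Rumi is a knave" — false. ✓
  Zora (knight): "either Rumi and Anika are not the same type, or Vance is a knight" — true. ✓
This is the unique consistent assignment.

Knights: Rumi and Zora. Knaves: Anika, Vance, and Orin.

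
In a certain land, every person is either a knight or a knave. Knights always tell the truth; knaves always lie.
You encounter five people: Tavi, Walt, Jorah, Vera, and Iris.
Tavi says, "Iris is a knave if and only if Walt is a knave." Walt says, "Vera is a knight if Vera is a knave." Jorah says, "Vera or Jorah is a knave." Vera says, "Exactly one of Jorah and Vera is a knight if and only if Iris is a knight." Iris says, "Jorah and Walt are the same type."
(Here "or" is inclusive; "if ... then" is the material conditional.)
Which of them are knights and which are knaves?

Suppose Tavi is a knave. Then Tavi's statement "Iris is a knave if and only if Walt is a knave" would have to be false. Checking the 16 ways to assign the others, none is consistent with every speaker.
(For instance, with Walt=knave, Jorah=knight, Vera=knave, Iris=knave, Tavi's claim "Iris is a knave if and only if Walt is a knave" comes out true where it would need to be false.)
So Tavi must be a knight, making "Iris is a knave if and only if Walt is a knave" true. Taking Tavi=knight, Walt=knave, Jorah=knight, Vera=knave, Iris=knave, each remaining statement checks out:
  Walt (knave): "Vera is a knight if Vera is a knave" — false. ✓
  Jorah (knight): "Vera or Jorah is a knave" — true. ✓
  Vera (knave): "exactly one of Jorah and Vera is a knight if and only if Iris is a knight" — false. ✓
  Iris (knave): "Jorah and Walt are the same type" — false. ✓
This is the unique consistent assignment.

Tavi is a knight, Walt is a knave, Jorah is a knight, Vera is a knave, and Iris is a knave.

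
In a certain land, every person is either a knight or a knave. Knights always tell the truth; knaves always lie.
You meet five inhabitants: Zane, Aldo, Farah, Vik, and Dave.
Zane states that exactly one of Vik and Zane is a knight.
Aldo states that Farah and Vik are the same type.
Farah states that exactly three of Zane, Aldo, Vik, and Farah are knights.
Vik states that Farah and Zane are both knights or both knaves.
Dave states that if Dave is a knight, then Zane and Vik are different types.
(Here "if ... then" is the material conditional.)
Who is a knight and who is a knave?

As a knight, Zane's statement "exactly one of Vik and Zane is a knight" should be True; it is.
Aldo (knight): "Farah and Vik are the same type" — True. ✓
Since Farah is a knave, "exactly three of Zane, Aldo, Vik, and Farah are knights" needs to be False, which holds.
Since Vik is a knave, "Farah and Zane are both knights or both knaves" needs to be False, which holds.
Dave is a knight; "if Dave is a knight, then Zane and Vik are different types" is True, as required.

Zane is a knight, Aldo is a knight, Farah is a knave, Vik is a knave, and Dave is a knight.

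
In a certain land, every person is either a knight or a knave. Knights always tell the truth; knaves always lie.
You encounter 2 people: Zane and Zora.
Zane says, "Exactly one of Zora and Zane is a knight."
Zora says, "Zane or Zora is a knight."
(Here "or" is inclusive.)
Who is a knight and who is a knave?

Knights: none. Knaves: Zane and Zora.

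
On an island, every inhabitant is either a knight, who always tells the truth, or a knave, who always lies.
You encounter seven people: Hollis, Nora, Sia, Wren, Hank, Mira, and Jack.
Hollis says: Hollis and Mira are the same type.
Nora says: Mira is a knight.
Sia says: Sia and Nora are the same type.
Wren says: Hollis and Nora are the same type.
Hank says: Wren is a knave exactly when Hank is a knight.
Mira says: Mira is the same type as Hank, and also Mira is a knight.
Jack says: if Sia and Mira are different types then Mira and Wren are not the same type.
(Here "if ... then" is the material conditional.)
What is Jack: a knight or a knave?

Consistent assignments: {Hollis=knave, Nora=knight, Sia=knight, Wren=knave, Hank=knight, Mira=knight, Jack=knight}; {Hollis=knave, Nora=knight, Sia=knave, Wren=knave, Hank=knight, Mira=knight, Jack=knight}
In every consistent assignment, Jack is a knight.

Jack is a knight.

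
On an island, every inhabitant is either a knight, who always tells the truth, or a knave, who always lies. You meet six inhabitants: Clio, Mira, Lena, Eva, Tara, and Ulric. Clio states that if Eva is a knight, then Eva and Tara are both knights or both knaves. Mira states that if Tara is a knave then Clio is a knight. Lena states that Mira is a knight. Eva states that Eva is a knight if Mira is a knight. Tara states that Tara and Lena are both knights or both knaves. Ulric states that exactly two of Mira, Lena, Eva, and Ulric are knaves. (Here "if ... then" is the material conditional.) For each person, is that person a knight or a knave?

Clio is a knight, Mira is a knight, Lena is a knight, Eva is a knight, Tara is a knight, and Ulric is a knave.

Clio is a knight; "if Eva is a knight, then Eva and Tara are both knights or both knaves" is true, as required.
As a knight, Mira's statement "if Tara is a knave then Clio is a knight" should be true; it is.
Lena is a knight, and the claim "Mira is a knight" is indeed true.
Eva is a knight, and the claim "Eva is a knight if Mira is a knight" is indeed true.
Since Tara is a knight, "Tara and Lena are both knights or both knaves" needs to be true, which holds.
Ulric is a knave; "exactly two of Mira, Lena, Eva, and Ulric are knaves" is False, as required.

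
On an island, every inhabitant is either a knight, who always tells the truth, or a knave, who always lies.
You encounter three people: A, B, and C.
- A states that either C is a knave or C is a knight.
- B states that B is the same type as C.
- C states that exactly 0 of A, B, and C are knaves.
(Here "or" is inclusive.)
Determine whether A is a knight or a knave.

A is a knight.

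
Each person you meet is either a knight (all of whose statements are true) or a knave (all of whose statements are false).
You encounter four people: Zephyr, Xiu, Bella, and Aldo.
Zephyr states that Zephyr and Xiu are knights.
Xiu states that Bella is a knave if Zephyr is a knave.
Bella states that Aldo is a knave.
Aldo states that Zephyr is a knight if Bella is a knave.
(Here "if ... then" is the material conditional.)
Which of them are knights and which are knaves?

Knights: Zephyr, Xiu, and Aldo. Knaves: Bella.

Zephyr (knight): "Zephyr and Xiu are knights" — true. ✓
Xiu is a knight; "Bella is a knave if Zephyr is a knave" is true, as required.
Bella (knave): "Aldo is a knave" — false. ✓
As a knight, Aldo's statement "Zephyr is a knight if Bella is a knave" should be true; it is.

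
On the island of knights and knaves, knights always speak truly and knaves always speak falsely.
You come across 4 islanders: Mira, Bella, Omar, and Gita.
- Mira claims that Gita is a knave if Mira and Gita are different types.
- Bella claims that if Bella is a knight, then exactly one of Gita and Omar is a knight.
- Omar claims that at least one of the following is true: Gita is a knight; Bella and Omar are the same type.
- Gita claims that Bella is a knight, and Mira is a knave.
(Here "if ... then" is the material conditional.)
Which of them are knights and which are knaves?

Since Mira is a knight, "Gita is a knave if Mira and Gita are different types" needs to be True, which holds.
Bella is a knight; "if Bella is a knight, then exactly one of Gita and Omar is a knight" is True, as required.
Omar is a knight; "at least one of the following is true: Gita is a knight; Bella and Omar are the same type" is True, as required.
Gita (knave): "Bella is a knight, and Mira is a knave" — false. ✓

Mira is a knight, Bella is a knight, Omar is a knight, and Gita is a knave.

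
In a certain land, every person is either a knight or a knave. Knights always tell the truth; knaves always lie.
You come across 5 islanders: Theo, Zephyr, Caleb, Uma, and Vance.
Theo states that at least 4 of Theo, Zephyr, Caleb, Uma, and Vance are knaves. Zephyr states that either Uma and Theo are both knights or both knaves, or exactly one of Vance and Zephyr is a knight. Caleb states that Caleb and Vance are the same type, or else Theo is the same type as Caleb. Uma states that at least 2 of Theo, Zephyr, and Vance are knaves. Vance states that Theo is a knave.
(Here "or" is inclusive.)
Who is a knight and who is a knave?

Theo (knave): "at least 4 of Theo, Zephyr, Caleb, Uma, and Vance are knaves" — false. ✓
Zephyr is a knight; "either Uma and Theo are both knights or both knaves, or exactly one of Vance and Zephyr is a knight" is True, as required.
Caleb (knight): "Caleb and Vance are the same type, or else Theo is the same type as Caleb" — True. ✓
Uma is a knave; "at least 2 of Theo, Zephyr, and Vance are knaves" is false, as required.
Vance (knight): "Theo is a knave" — True. ✓

Theo is a knave, Zephyr is a knight, Caleb is a knight, Uma is a knave, and Vance is a knight.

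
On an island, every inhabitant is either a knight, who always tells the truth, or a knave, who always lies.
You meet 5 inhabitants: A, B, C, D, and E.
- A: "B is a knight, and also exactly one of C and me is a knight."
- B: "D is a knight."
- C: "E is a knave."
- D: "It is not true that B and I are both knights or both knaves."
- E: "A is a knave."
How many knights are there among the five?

The unique consistent assignment is A=knave, B=knave, C=knave, D=knave, E=knight.
That has 1 knight.

1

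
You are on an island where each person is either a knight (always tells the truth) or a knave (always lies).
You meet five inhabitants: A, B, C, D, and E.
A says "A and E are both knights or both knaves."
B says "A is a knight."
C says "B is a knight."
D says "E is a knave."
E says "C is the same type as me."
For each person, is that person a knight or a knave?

Knights: A, B, C, and E. Knaves: D.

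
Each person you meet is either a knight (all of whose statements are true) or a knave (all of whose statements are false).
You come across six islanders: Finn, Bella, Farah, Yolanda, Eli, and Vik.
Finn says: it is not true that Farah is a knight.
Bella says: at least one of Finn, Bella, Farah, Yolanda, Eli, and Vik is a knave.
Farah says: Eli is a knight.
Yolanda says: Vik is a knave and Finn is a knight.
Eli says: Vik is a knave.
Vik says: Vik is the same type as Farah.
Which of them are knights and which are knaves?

Finn is a knave, Bella is a knight, Farah is a knight, Yolanda is a knave, Eli is a knight, and Vik is a knave.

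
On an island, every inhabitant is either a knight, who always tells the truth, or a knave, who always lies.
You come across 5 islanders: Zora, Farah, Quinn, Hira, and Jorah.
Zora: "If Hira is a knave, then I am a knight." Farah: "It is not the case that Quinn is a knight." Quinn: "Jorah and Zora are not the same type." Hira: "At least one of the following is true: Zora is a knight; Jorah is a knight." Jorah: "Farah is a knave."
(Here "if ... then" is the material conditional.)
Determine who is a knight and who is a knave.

Knights: Farah. Knaves: Zora, Quinn, Hira, and Jorah.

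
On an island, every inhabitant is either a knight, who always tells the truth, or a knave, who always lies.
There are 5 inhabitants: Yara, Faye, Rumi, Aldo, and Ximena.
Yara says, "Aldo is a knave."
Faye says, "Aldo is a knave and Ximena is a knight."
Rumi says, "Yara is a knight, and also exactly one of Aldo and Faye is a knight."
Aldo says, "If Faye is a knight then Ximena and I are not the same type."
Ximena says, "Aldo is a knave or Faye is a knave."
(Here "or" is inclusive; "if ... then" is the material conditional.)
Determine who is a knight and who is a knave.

Yara is a knave, Faye is a knave, Rumi is a knave, Aldo is a knight, and Ximena is a knight.

Yara is a knave, and the claim "Aldo is a knave" is indeed False.
As a knave, Faye's statement "Aldo is a knave and Ximena is a knight" should be False; it is.
As a knave, Rumi's statement "Yara is a knight, and also exactly one of Aldo and Faye is a knight" should be False; it is.
Aldo is a knight, and the claim "if Faye is a knight then Ximena and I are not the same type" is indeed true.
Ximena is a knight, so "Aldo is a knave or Faye is a knave" must be true — and it is.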